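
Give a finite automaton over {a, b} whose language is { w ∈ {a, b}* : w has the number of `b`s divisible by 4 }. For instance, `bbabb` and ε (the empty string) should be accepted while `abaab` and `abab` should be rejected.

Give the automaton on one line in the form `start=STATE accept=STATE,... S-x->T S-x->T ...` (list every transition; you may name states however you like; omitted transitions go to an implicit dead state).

start=q0 accept=q0 q0-a->q0 q0-b->q1 q1-a->q1 q1-b->q2 q2-a->q2 q2-b->q3 q3-a->q3 q3-b->q0

The only thing that matters is how many `b`s have appeared, reduced mod 4. Use one state per residue: q0 for 0, …, q3 for 3. Reading `b` moves to the next residue; anything else stays put. q0 is accepting.
With 4 states:
        a   b  
>* q0   q0  q1 
   q1   q1  q2 
   q2   q2  q3 
   q3   q3  q0 
(> = start, * = accepting)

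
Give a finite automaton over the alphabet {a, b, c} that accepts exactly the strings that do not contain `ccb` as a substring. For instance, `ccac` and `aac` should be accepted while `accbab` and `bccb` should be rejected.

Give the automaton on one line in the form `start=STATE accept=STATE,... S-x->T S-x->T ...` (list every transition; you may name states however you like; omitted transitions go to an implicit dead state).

start=q0 accept=q0,q1,q2 q0-a->q0 q0-b->q0 q0-c->q1 q1-a->q0 q1-b->q0 q1-c->q2 q2-a->q0 q2-b->q3 q2-c->q2 q3-a->q3 q3-b->q3 q3-c->q3

This is the complement of 'contains `ccb`'. Use the same substring-matching states — q0 through q3 holding how much of `ccb` has just been matched — but flip the accepting set: everything except the trap q3 accepts.
        a   b   c  
>* q0   q0  q0  q1 
 * q1   q0  q0  q2 
 * q2   q0  q3  q2 
   q3   q3  q3  q3 
(> = start, * = accepting)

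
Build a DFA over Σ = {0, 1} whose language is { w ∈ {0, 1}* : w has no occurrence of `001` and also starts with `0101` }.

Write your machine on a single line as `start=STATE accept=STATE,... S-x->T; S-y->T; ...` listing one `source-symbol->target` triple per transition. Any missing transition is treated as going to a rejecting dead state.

start=A; accept=F,G,H; A-0->B; A-1->C; B-0->C; B-1->D; C-0->C; C-1->C; D-0->E; D-1->C; E-0->C; E-1->F; F-0->G; F-1->F; G-0->H; G-1->F; H-0->H; H-1->C

Handle the two conditions separately and then intersect. The first has 4 states tracking partial matches of the forbidden pattern `001`; the second has 6 states tracking whether the input so far still matches the prefix `0101`. A product state is a pair (one from each), accepting exactly when both do. Minimizing collapses redundant product states.
8 states suffice.
       0  1 
>  A   B  C 
   B   C  D 
   C   C  C 
   D   E  C 
   E   C  F 
 * F   G  F 
 * G   H  F 
 * H   H  C 
(> = start, * = accepting)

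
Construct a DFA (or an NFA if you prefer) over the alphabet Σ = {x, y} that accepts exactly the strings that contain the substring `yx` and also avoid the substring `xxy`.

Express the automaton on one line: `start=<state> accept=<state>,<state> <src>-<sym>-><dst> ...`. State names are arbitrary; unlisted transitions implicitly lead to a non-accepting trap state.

start=S0 accept=S4,S5,S6 S0-x->S1 S0-y->S2 S1-x->S3 S1-y->S2 S2-x->S4 S2-y->S2 S3-x->S3 S3-y->S3 S4-x->S5 S4-y->S6 S5-x->S5 S5-y->S3 S6-x->S4 S6-y->S6

Run two small machines in parallel and take their product. The first has 3 states tracking whether and how much of `yx` has been seen; the second has 4 states tracking partial matches of the forbidden pattern `xxy`. A product state is a pair (one from each), accepting exactly when both do. After merging equivalent states the machine shrinks.
7 states suffice.
        x   y  
>  S0   S1  S2 
   S1   S3  S2 
   S2   S4  S2 
   S3   S3  S3 
 * S4   S5  S6 
 * S5   S5  S3 
 * S6   S4  S6 
(> = start, * = accepting)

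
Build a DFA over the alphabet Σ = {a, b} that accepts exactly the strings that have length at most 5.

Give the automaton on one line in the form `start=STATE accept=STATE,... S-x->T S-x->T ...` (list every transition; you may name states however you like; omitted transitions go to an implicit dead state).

We only need to distinguish lengths 0, 1, …, 5, and '>5'. Chain s0 → s1 → s2 → s3 → s4 → s5 → s6 on every symbol, with s6 looping. Accepting states: {s0, s1, s2, s3, s4, s5}.
A 7-state machine:
        a   b  
>* s0   s1  s1 
 * s1   s2  s2 
 * s2   s3  s3 
 * s3   s4  s4 
 * s4   s5  s5 
 * s5   s6  s6 
   s6   s6  s6 
(> = start, * = accepting)

start=s0 accept=s0,s1,s2,s3,s4,s5 s0-a->s1 s0-b->s1 s1-a->s2 s1-b->s2 s2-a->s3 s2-b->s3 s3-a->s4 s3-b->s4 s4-a->s5 s4-b->s5 s5-a->s6 s5-b->s6 s6-a->s6 s6-b->s6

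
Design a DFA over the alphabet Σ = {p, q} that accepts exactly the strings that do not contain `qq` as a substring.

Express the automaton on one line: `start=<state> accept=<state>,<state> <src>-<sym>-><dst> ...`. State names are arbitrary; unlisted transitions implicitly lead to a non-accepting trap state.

start=S0 accept=S0,S1 S0-p->S0 S0-q->S1 S1-p->S0 S1-q->S2 S2-p->S2 S2-q->S2

This is the complement of 'contains `qq`'. Use the same substring-matching states — S0 through S2 holding how much of `qq` has just been matched — but flip the accepting set: everything except the trap S2 accepts.
A 3-state machine:
        p   q  
>* S0   S0  S1 
 * S1   S0  S2 
   S2   S2  S2 
(> = start, * = accepting)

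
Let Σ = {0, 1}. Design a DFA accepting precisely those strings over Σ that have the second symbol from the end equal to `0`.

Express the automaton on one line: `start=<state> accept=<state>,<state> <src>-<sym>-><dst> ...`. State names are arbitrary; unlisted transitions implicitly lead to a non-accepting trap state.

start=q0 accept=q3,q4 q0-0->q1 q0-1->q2 q1-0->q3 q1-1->q4 q2-0->q5 q2-1->q6 q3-0->q3 q3-1->q4 q4-0->q5 q4-1->q6 q5-0->q3 q5-1->q4 q6-0->q5 q6-1->q6

A DFA must remember the last 2 symbols (since which symbol is second-to-last isn't known until the input ends). Use one state per possible window of the last ≤2 symbols; accept from those whose window starts with `0`.
        0   1  
>  q0   q1  q2 
   q1   q3  q4 
   q2   q5  q6 
 * q3   q3  q4 
 * q4   q5  q6 
   q5   q3  q4 
   q6   q5  q6 
(> = start, * = accepting)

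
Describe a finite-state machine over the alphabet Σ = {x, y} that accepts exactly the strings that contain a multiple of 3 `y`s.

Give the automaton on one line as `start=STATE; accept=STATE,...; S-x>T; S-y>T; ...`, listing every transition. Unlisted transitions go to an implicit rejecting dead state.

The only thing that matters is how many `y`s have appeared, reduced mod 3. Use one state per residue: q0 for 0, …, q2 for 2. Reading `y` moves to the next residue; anything else stays put. q0 is accepting.
With 3 states:
        x   y  
>* q0   q0  q1 
   q1   q1  q2 
   q2   q2  q0 
(> = start, * = accepting)

start=q0; accept=q0; q0-x>q0; q0-y>q1; q1-x>q1; q1-y>q2; q2-x>q2; q2-y>q0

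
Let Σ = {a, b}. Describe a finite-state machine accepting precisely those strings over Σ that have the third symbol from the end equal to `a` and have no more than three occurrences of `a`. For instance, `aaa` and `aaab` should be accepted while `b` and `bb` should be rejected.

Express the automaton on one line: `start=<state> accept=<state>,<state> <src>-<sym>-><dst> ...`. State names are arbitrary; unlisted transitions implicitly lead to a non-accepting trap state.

Build one automaton per condition and run them in lockstep. One (15 states) tracks the last 3 symbols read; the other (5 states) tracks the count of `a`s, saturating at 4. Each combined state is a pair, one component from each; accept when both components accept. Minimizing collapses redundant product states.
A 20-state machine:
          a    b  
>  q0     q1   q0 
   q1     q2   q3 
   q2     q4   q5 
   q3     q6   q7 
 * q4     q8   q9 
 * q5    q10  q11 
 * q6    q12  q13 
 * q7    q14  q15 
   q8     q8   q8 
 * q9     q8  q16 
 * q10    q8  q17 
 * q11   q18  q19 
   q12    q8   q9 
   q13   q10  q11 
   q14   q12  q13 
   q15   q14  q15 
 * q16    q8   q8 
   q17    q8  q16 
   q18    q8  q17 
   q19   q18  q19 
(> = start, * = accepting)

start=q0 accept=q4,q5,q6,q7,q9,q10,q11,q16 q0-a->q1 q0-b->q0 q1-a->q2 q1-b->q3 q2-a->q4 q2-b->q5 q3-a->q6 q3-b->q7 q4-a->q8 q4-b->q9 q5-a->q10 q5-b->q11 q6-a->q12 q6-b->q13 q7-a->q14 q7-b->q15 q8-a->q8 q8-b->q8 q9-a->q8 q9-b->q16 q10-a->q8 q10-b->q17 q11-a->q18 q11-b->q19 q12-a->q8 q12-b->q9 q13-a->q10 q13-b->q11 q14-a->q12 q14-b->q13 q15-a->q14 q15-b->q15 q16-a->q8 q16-b->q8 q17-a->q8 q17-b->q16 q18-a->q8 q18-b->q17 q19-a->q18 q19-b->q19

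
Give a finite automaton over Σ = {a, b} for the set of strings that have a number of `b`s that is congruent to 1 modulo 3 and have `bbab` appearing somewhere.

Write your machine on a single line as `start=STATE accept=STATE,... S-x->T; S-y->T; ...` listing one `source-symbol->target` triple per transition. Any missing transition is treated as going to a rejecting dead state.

start=q0; accept=q12; q0-a->q0; q0-b->q1; q1-a->q2; q1-b->q3; q2-a->q2; q2-b->q4; q3-a->q5; q3-b->q6; q4-a->q7; q4-b->q6; q5-a->q7; q5-b->q8; q6-a->q9; q6-b->q10; q7-a->q7; q7-b->q11; q8-a->q8; q8-b->q12; q9-a->q0; q9-b->q12; q10-a->q13; q10-b->q3; q11-a->q0; q11-b->q10; q12-a->q12; q12-b->q14; q13-a->q2; q13-b->q14; q14-a->q14; q14-b->q8

Run two small machines in parallel and take their product. One (3 states) tracks the count of `b`s modulo 3; the other (5 states) tracks whether and how much of `bbab` has been seen. Each combined state is a pair, one component from each; accept when both components accept.
A 15-state machine:
          a    b  
>  q0     q0   q1 
   q1     q2   q3 
   q2     q2   q4 
   q3     q5   q6 
   q4     q7   q6 
   q5     q7   q8 
   q6     q9  q10 
   q7     q7  q11 
   q8     q8  q12 
   q9     q0  q12 
   q10   q13   q3 
   q11    q0  q10 
 * q12   q12  q14 
   q13    q2  q14 
   q14   q14   q8 
(> = start, * = accepting)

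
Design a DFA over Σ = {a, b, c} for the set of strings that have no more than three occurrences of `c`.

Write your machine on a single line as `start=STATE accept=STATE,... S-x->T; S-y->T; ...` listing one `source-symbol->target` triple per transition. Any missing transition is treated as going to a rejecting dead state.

start=S0; accept=S0,S1,S2,S3; S0-a->S0; S0-b->S0; S0-c->S1; S1-a->S1; S1-b->S1; S1-c->S2; S2-a->S2; S2-b->S2; S2-c->S3; S3-a->S3; S3-b->S3; S3-c->S4; S4-a->S4; S4-b->S4; S4-c->S4

Count `c`s, saturating at 4: states S0 through S3 mean 0 through 3 `c`s seen; S4 means more than 3. Each `c` increments (capped at S4); other symbols loop. Accept from {S0, S1, S2, S3}.
With 5 states:
        a   b   c  
>* S0   S0  S0  S1 
 * S1   S1  S1  S2 
 * S2   S2  S2  S3 
 * S3   S3  S3  S4 
   S4   S4  S4  S4 
(> = start, * = accepting)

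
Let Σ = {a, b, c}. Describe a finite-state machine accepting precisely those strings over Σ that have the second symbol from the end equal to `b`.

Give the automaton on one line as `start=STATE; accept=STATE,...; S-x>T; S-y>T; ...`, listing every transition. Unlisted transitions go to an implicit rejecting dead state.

A DFA must remember the last 2 symbols (since which symbol is second-to-last isn't known until the input ends). Use one state per possible window of the last ≤2 symbols; accept from those whose window starts with `b`.
13 states suffice.
          a    b    c  
>  s0     s1   s2   s3 
   s1     s4   s5   s6 
   s2     s7   s8   s9 
   s3    s10  s11  s12 
   s4     s4   s5   s6 
   s5     s7   s8   s9 
   s6    s10  s11  s12 
 * s7     s4   s5   s6 
 * s8     s7   s8   s9 
 * s9    s10  s11  s12 
   s10    s4   s5   s6 
   s11    s7   s8   s9 
   s12   s10  s11  s12 
(> = start, * = accepting)

start=s0; accept=s7,s8,s9; s0-a>s1; s0-b>s2; s0-c>s3; s1-a>s4; s1-b>s5; s1-c>s6; s2-a>s7; s2-b>s8; s2-c>s9; s3-a>s10; s3-b>s11; s3-c>s12; s4-a>s4; s4-b>s5; s4-c>s6; s5-a>s7; s5-b>s8; s5-c>s9; s6-a>s10; s6-b>s11; s6-c>s12; s7-a>s4; s7-b>s5; s7-c>s6; s8-a>s7; s8-b>s8; s8-c>s9; s9-a>s10; s9-b>s11; s9-c>s12; s10-a>s4; s10-b>s5; s10-c>s6; s11-a>s7; s11-b>s8; s11-c>s9; s12-a>s10; s12-b>s11; s12-c>s12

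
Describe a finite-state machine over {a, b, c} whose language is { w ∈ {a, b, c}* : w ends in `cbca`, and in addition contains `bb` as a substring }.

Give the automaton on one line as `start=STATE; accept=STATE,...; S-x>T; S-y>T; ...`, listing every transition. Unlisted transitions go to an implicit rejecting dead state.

start=s0; accept=s10; s0-a>s0; s0-b>s1; s0-c>s2; s1-a>s0; s1-b>s3; s1-c>s2; s2-a>s0; s2-b>s4; s2-c>s2; s3-a>s3; s3-b>s3; s3-c>s5; s4-a>s0; s4-b>s3; s4-c>s6; s5-a>s3; s5-b>s7; s5-c>s5; s6-a>s8; s6-b>s4; s6-c>s2; s7-a>s3; s7-b>s3; s7-c>s9; s8-a>s0; s8-b>s1; s8-c>s2; s9-a>s10; s9-b>s7; s9-c>s5; s10-a>s3; s10-b>s3; s10-c>s5

Handle the two conditions separately and then intersect. The first has 5 states tracking how much of the suffix `cbca` has currently been matched; the second has 3 states tracking whether and how much of `bb` has been seen. A product state is a pair (one from each), accepting exactly when both do.
11 states suffice.
          a    b    c  
>  s0     s0   s1   s2 
   s1     s0   s3   s2 
   s2     s0   s4   s2 
   s3     s3   s3   s5 
   s4     s0   s3   s6 
   s5     s3   s7   s5 
   s6     s8   s4   s2 
   s7     s3   s3   s9 
   s8     s0   s1   s2 
   s9    s10   s7   s5 
 * s10    s3   s3   s5 
(> = start, * = accepting)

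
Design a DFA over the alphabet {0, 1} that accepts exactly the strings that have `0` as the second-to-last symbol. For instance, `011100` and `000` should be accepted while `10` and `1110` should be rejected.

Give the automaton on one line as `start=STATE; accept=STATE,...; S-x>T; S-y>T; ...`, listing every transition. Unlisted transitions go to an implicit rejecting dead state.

start=S0; accept=S3,S4; S0-0>S1; S0-1>S2; S1-0>S3; S1-1>S4; S2-0>S5; S2-1>S6; S3-0>S3; S3-1>S4; S4-0>S5; S4-1>S6; S5-0>S3; S5-1>S4; S6-0>S5; S6-1>S6

A DFA must remember the last 2 symbols (since which symbol is second-to-last isn't known until the input ends). Use one state per possible window of the last ≤2 symbols; accept from those whose window starts with `0`.
A 7-state machine:
        0   1  
>  S0   S1  S2 
   S1   S3  S4 
   S2   S5  S6 
 * S3   S3  S4 
 * S4   S5  S6 
   S5   S3  S4 
   S6   S5  S6 
(> = start, * = accepting)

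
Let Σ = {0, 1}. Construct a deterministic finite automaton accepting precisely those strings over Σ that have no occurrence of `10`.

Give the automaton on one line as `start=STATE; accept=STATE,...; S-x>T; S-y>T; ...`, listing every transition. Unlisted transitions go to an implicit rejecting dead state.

This is the complement of 'contains `10`'. Use the same substring-matching states — q0 through q2 holding how much of `10` has just been matched — but flip the accepting set: everything except the trap q2 accepts.
A 3-state machine:
        0   1  
>* q0   q0  q1 
 * q1   q2  q1 
   q2   q2  q2 
(> = start, * = accepting)

start=q0; accept=q0,q1; q0-0>q0; q0-1>q1; q1-0>q2; q1-1>q1; q2-0>q2; q2-1>q2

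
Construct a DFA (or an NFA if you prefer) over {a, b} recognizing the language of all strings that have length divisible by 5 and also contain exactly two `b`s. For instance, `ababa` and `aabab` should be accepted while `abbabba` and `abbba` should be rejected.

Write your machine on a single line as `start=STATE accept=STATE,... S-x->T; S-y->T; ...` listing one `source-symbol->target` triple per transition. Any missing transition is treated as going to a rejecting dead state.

Run two small machines in parallel and take their product. The first has 5 states tracking the input length modulo 5; the second has 4 states tracking the count of `b`s, saturating at 3. A product state is a pair (one from each), accepting exactly when both do. Minimizing collapses redundant product states.
With 16 states:
          a    b  
>  s0     s1   s2 
   s1     s3   s4 
   s2     s4   s5 
   s3     s6   s7 
   s4     s7   s8 
   s5     s8   s9 
   s6    s10  s11 
   s7    s11  s12 
   s8    s12   s9 
   s9     s9   s9 
   s10    s0  s13 
   s11   s13  s14 
   s12   s14   s9 
   s13    s2  s15 
 * s14   s15   s9 
   s15    s5   s9 
(> = start, * = accepting)

start=s0; accept=s14; s0-a->s1; s0-b->s2; s1-a->s3; s1-b->s4; s2-a->s4; s2-b->s5; s3-a->s6; s3-b->s7; s4-a->s7; s4-b->s8; s5-a->s8; s5-b->s9; s6-a->s10; s6-b->s11; s7-a->s11; s7-b->s12; s8-a->s12; s8-b->s9; s9-a->s9; s9-b->s9; s10-a->s0; s10-b->s13; s11-a->s13; s11-b->s14; s12-a->s14; s12-b->s9; s13-a->s2; s13-b->s15; s14-a->s15; s14-b->s9; s15-a->s5; s15-b->s9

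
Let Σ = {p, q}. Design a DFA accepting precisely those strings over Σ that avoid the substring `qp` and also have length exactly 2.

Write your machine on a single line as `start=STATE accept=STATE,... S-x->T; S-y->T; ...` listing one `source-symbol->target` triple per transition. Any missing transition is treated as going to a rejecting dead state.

Build one automaton per condition and run them in lockstep. One (3 states) tracks partial matches of the forbidden pattern `qp`; the other (4 states) tracks the input length, saturating at 3. Each combined state is a pair, one component from each; accept when both components accept. Equivalent product states are then merged.
With 5 states:
        p   q  
>  S0   S1  S2 
   S1   S3  S3 
   S2   S4  S3 
 * S3   S4  S4 
   S4   S4  S4 
(> = start, * = accepting)

start=S0; accept=S3; S0-p->S1; S0-q->S2; S1-p->S3; S1-q->S3; S2-p->S4; S2-q->S3; S3-p->S4; S3-q->S4; S4-p->S4; S4-q->S4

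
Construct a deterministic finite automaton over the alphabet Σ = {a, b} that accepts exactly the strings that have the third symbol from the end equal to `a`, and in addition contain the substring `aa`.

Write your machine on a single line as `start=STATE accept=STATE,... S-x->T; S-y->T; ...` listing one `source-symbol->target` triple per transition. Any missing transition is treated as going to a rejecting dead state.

Build one automaton per condition and run them in lockstep. The first has 15 states tracking the last 3 symbols read; the second has 3 states tracking whether and how much of `aa` has been seen. A product state is a pair (one from each), accepting exactly when both do.
With 20 states:
          a    b  
>  q0     q1   q2 
   q1     q3   q4 
   q2     q5   q6 
   q3     q7   q8 
   q4     q9  q10 
   q5    q11  q12 
   q6    q13  q14 
 * q7     q7   q8 
 * q8    q15  q16 
   q9    q11  q12 
   q10   q13  q14 
   q11    q7   q8 
   q12    q9  q10 
   q13   q11  q12 
   q14   q13  q14 
 * q15   q11  q17 
 * q16   q18  q19 
   q17   q15  q16 
   q18   q11  q17 
   q19   q18  q19 
(> = start, * = accepting)

start=q0; accept=q7,q8,q15,q16; q0-a->q1; q0-b->q2; q1-a->q3; q1-b->q4; q2-a->q5; q2-b->q6; q3-a->q7; q3-b->q8; q4-a->q9; q4-b->q10; q5-a->q11; q5-b->q12; q6-a->q13; q6-b->q14; q7-a->q7; q7-b->q8; q8-a->q15; q8-b->q16; q9-a->q11; q9-b->q12; q10-a->q13; q10-b->q14; q11-a->q7; q11-b->q8; q12-a->q9; q12-b->q10; q13-a->q11; q13-b->q12; q14-a->q13; q14-b->q14; q15-a->q11; q15-b->q17; q16-a->q18; q16-b->q19; q17-a->q15; q17-b->q16; q18-a->q11; q18-b->q17; q19-a->q18; q19-b->q19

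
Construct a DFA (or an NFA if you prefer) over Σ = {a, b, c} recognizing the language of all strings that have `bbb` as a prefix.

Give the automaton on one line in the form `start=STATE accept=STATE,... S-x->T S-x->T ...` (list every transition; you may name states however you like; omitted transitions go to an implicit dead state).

Check the first 3 symbols one by one: q0 through q2 record how many have matched `bbb` so far; any wrong symbol goes to the dead state q4. After all 3 match we enter the accepting sink q3.
With 5 states:
        a   b   c  
>  q0   q4  q1  q4 
   q1   q4  q2  q4 
   q2   q4  q3  q4 
 * q3   q3  q3  q3 
   q4   q4  q4  q4 
(> = start, * = accepting)

start=q0 accept=q3 q0-a->q4 q0-b->q1 q0-c->q4 q1-a->q4 q1-b->q2 q1-c->q4 q2-a->q4 q2-b->q3 q2-c->q4 q3-a->q3 q3-b->q3 q3-c->q3 q4-a->q4 q4-b->q4 q4-c->q4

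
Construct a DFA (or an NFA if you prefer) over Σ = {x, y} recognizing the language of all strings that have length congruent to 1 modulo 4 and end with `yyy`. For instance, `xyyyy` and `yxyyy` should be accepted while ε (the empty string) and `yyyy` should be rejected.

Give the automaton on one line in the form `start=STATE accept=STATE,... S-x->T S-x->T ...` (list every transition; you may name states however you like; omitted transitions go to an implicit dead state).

Build one automaton per condition and run them in lockstep. The first has 4 states tracking the input length modulo 4; the second has 4 states tracking how much of the suffix `yyy` has currently been matched. A product state is a pair (one from each), accepting exactly when both do. Minimizing collapses redundant product states.
7 states suffice.
        x   y  
>  q0   q1  q1 
   q1   q2  q2 
   q2   q3  q4 
   q3   q0  q0 
   q4   q0  q5 
   q5   q1  q6 
 * q6   q2  q2 
(> = start, * = accepting)

start=q0 accept=q6 q0-x->q1 q0-y->q1 q1-x->q2 q1-y->q2 q2-x->q3 q2-y->q4 q3-x->q0 q3-y->q0 q4-x->q0 q4-y->q5 q5-x->q1 q5-y->q6 q6-x->q2 q6-y->q2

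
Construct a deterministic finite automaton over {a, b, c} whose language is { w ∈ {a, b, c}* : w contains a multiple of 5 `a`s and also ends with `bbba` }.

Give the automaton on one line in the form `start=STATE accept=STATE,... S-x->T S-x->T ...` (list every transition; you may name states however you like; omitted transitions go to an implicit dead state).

Handle the two conditions separately and then intersect. The first has 5 states tracking the count of `a`s modulo 5; the second has 5 states tracking how much of the suffix `bbba` has currently been matched. A product state is a pair (one from each), accepting exactly when both do. Equivalent product states are then merged.
With 9 states:
        a   b   c  
>  q0   q1  q0  q0 
   q1   q2  q1  q1 
   q2   q3  q2  q2 
   q3   q4  q3  q3 
   q4   q0  q5  q4 
   q5   q0  q6  q4 
   q6   q0  q7  q4 
   q7   q8  q7  q4 
 * q8   q1  q0  q0 
(> = start, * = accepting)

start=q0 accept=q8 q0-a->q1 q0-b->q0 q0-c->q0 q1-a->q2 q1-b->q1 q1-c->q1 q2-a->q3 q2-b->q2 q2-c->q2 q3-a->q4 q3-b->q3 q3-c->q3 q4-a->q0 q4-b->q5 q4-c->q4 q5-a->q0 q5-b->q6 q5-c->q4 q6-a->q0 q6-b->q7 q6-c->q4 q7-a->q8 q7-b->q7 q7-c->q4 q8-a->q1 q8-b->q0 q8-c->q0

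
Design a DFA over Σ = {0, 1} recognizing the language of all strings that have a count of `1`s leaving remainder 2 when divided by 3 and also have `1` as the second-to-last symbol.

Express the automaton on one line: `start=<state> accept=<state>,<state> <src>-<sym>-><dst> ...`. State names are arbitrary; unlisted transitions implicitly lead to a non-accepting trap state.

Run two small machines in parallel and take their product. The first has 3 states tracking the count of `1`s modulo 3; the second has 7 states tracking the last 2 symbols read. A product state is a pair (one from each), accepting exactly when both do. Minimizing collapses redundant product states.
7 states suffice.
        0   1  
>  s0   s0  s1 
   s1   s2  s3 
   s2   s2  s4 
 * s3   s5  s0 
   s4   s5  s0 
 * s5   s6  s0 
   s6   s6  s0 
(> = start, * = accepting)

start=s0 accept=s3,s5 s0-0->s0 s0-1->s1 s1-0->s2 s1-1->s3 s2-0->s2 s2-1->s4 s3-0->s5 s3-1->s0 s4-0->s5 s4-1->s0 s5-0->s6 s5-1->s0 s6-0->s6 s6-1->s0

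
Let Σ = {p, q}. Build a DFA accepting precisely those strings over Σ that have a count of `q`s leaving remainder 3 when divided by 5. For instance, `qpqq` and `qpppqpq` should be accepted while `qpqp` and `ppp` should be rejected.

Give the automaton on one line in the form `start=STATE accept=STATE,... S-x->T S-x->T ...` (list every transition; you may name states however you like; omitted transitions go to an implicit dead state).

The only thing that matters is how many `q`s have appeared, reduced mod 5. Use one state per residue: S0 for 0, …, S4 for 4. Reading `q` moves to the next residue; anything else stays put. S3 is accepting.
With 5 states:
        p   q  
>  S0   S0  S1 
   S1   S1  S2 
   S2   S2  S3 
 * S3   S3  S4 
   S4   S4  S0 
(> = start, * = accepting)

start=S0 accept=S3 S0-p->S0 S0-q->S1 S1-p->S1 S1-q->S2 S2-p->S2 S2-q->S3 S3-p->S3 S3-q->S4 S4-p->S4 S4-q->S0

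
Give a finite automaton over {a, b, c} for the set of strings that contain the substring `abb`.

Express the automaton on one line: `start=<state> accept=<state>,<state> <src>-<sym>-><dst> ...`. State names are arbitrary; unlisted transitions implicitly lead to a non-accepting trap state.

Track how much of `abb` has been matched so far: state s0 is no progress, s3 is the absorbing accept state reached once `abb` has occurred. Intermediate states record partial matches; on a mismatch, fall back to the longest reusable overlap.
A 4-state machine:
        a   b   c  
>  s0   s1  s0  s0 
   s1   s1  s2  s0 
   s2   s1  s3  s0 
 * s3   s3  s3  s3 
(> = start, * = accepting)

start=s0 accept=s3 s0-a->s1 s0-b->s0 s0-c->s0 s1-a->s1 s1-b->s2 s1-c->s0 s2-a->s1 s2-b->s3 s2-c->s0 s3-a->s3 s3-b->s3 s3-c->s3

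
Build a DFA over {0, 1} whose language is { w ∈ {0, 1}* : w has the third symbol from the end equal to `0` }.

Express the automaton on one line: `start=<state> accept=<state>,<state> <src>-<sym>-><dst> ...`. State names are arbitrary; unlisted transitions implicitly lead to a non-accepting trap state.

Because acceptance depends on a position counted from the end, the machine has to buffer the most recent 3 symbols. Make each state the string of the last up-to-3 symbols read; on input `x` shift the window left and append `x`. Accept when the buffered window has length 3 and begins with `0`.
          0    1  
>  q0     q1   q2 
   q1     q3   q4 
   q2     q5   q6 
   q3     q7   q8 
   q4     q9  q10 
   q5    q11  q12 
   q6    q13  q14 
 * q7     q7   q8 
 * q8     q9  q10 
 * q9    q11  q12 
 * q10   q13  q14 
   q11    q7   q8 
   q12    q9  q10 
   q13   q11  q12 
   q14   q13  q14 
(> = start, * = accepting)

start=q0 accept=q7,q8,q9,q10 q0-0->q1 q0-1->q2 q1-0->q3 q1-1->q4 q2-0->q5 q2-1->q6 q3-0->q7 q3-1->q8 q4-0->q9 q4-1->q10 q5-0->q11 q5-1->q12 q6-0->q13 q6-1->q14 q7-0->q7 q7-1->q8 q8-0->q9 q8-1->q10 q9-0->q11 q9-1->q12 q10-0->q13 q10-1->q14 q11-0->q7 q11-1->q8 q12-0->q9 q12-1->q10 q13-0->q11 q13-1->q12 q14-0->q13 q14-1->q14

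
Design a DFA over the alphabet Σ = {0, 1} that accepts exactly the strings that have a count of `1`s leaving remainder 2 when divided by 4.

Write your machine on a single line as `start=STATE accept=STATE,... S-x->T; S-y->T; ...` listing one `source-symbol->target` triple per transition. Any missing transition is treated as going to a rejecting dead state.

start=S0; accept=S2; S0-0->S0; S0-1->S1; S1-0->S1; S1-1->S2; S2-0->S2; S2-1->S3; S3-0->S3; S3-1->S0

The only thing that matters is how many `1`s have appeared, reduced mod 4. Use one state per residue: S0 for 0, …, S3 for 3. Reading `1` moves to the next residue; anything else stays put. S2 is accepting.
A 4-state machine:
        0   1  
>  S0   S0  S1 
   S1   S1  S2 
 * S2   S2  S3 
   S3   S3  S0 
(> = start, * = accepting)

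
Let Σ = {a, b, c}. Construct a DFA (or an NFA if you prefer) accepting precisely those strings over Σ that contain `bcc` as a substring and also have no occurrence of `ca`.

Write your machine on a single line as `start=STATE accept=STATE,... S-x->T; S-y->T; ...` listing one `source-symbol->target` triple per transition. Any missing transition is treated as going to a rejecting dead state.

start=s0; accept=s5,s6; s0-a->s0; s0-b->s1; s0-c->s2; s1-a->s0; s1-b->s1; s1-c->s3; s2-a->s4; s2-b->s1; s2-c->s2; s3-a->s4; s3-b->s1; s3-c->s5; s4-a->s4; s4-b->s4; s4-c->s4; s5-a->s4; s5-b->s6; s5-c->s5; s6-a->s6; s6-b->s6; s6-c->s5

Build one automaton per condition and run them in lockstep. The first has 4 states tracking whether and how much of `bcc` has been seen; the second has 3 states tracking partial matches of the forbidden pattern `ca`. A product state is a pair (one from each), accepting exactly when both do. Minimizing collapses redundant product states.
7 states suffice.
        a   b   c  
>  s0   s0  s1  s2 
   s1   s0  s1  s3 
   s2   s4  s1  s2 
   s3   s4  s1  s5 
   s4   s4  s4  s4 
 * s5   s4  s6  s5 
 * s6   s6  s6  s5 
(> = start, * = accepting)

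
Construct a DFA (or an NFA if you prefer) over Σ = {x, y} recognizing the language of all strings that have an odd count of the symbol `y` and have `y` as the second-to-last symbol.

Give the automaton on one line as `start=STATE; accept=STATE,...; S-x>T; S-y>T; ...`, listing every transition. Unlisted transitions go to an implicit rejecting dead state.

Build one automaton per condition and run them in lockstep. The first has 2 states tracking the count of `y`s modulo 2; the second has 7 states tracking the last 2 symbols read. A product state is a pair (one from each), accepting exactly when both do. Equivalent product states are then merged.
        x   y  
>  S0   S0  S1 
   S1   S2  S3 
 * S2   S4  S3 
   S3   S0  S5 
   S4   S4  S3 
 * S5   S2  S3 
(> = start, * = accepting)

start=S0; accept=S2,S5; S0-x>S0; S0-y>S1; S1-x>S2; S1-y>S3; S2-x>S4; S2-y>S3; S3-x>S0; S3-y>S5; S4-x>S4; S4-y>S3; S5-x>S2; S5-y>S3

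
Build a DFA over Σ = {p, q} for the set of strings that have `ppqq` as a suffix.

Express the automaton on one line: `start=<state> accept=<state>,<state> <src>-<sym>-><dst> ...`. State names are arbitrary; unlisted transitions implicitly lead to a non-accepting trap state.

start=A accept=E A-p->B A-q->A B-p->C B-q->A C-p->C C-q->D D-p->B D-q->E E-p->B E-q->A

Remember how much of `ppqq` the current input suffix matches. State A means no match yet; B means the last symbol is `p`; C means the last 2 symbols are `pp`; D means the last 3 symbols are `ppq`; E means the last 4 symbols are `ppqq`. Only E accepts. On a mismatch, fall back to the longest proper suffix that is still a prefix of `ppqq`.
A 5-state machine:
       p  q 
>  A   B  A 
   B   C  A 
   C   C  D 
   D   B  E 
 * E   B  A 
(> = start, * = accepting)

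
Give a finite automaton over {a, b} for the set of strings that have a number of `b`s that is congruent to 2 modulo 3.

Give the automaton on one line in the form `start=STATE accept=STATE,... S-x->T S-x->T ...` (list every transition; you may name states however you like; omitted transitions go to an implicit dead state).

start=q0 accept=q2 q0-a->q0 q0-b->q1 q1-a->q1 q1-b->q2 q2-a->q2 q2-b->q0

Keep the running count of `b`s modulo 3: each `b` advances along the cycle q0 → q1 → q2 → q0 while other symbols loop. Accept at q2.
        a   b  
>  q0   q0  q1 
   q1   q1  q2 
 * q2   q2  q0 
(> = start, * = accepting)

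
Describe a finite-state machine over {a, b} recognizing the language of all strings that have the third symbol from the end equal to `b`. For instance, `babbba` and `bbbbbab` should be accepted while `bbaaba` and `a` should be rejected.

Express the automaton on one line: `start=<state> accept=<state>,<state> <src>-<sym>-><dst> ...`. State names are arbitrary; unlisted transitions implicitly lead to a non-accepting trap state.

Because acceptance depends on a position counted from the end, the machine has to buffer the most recent 3 symbols. Make each state the string of the last up-to-3 symbols read; on input `x` shift the window left and append `x`. Accept when the buffered window has length 3 and begins with `b`.
          a    b  
>  s0     s1   s2 
   s1     s3   s4 
   s2     s5   s6 
   s3     s7   s8 
   s4     s9  s10 
   s5    s11  s12 
   s6    s13  s14 
   s7     s7   s8 
   s8     s9  s10 
   s9    s11  s12 
   s10   s13  s14 
 * s11    s7   s8 
 * s12    s9  s10 
 * s13   s11  s12 
 * s14   s13  s14 
(> = start, * = accepting)

start=s0 accept=s11,s12,s13,s14 s0-a->s1 s0-b->s2 s1-a->s3 s1-b->s4 s2-a->s5 s2-b->s6 s3-a->s7 s3-b->s8 s4-a->s9 s4-b->s10 s5-a->s11 s5-b->s12 s6-a->s13 s6-b->s14 s7-a->s7 s7-b->s8 s8-a->s9 s8-b->s10 s9-a->s11 s9-b->s12 s10-a->s13 s10-b->s14 s11-a->s7 s11-b->s8 s12-a->s9 s12-b->s10 s13-a->s11 s13-b->s12 s14-a->s13 s14-b->s14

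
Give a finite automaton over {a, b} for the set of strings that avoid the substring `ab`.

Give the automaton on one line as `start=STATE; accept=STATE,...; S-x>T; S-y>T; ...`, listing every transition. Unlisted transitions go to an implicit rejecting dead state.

start=s0; accept=s0,s1; s0-a>s1; s0-b>s0; s1-a>s1; s1-b>s2; s2-a>s2; s2-b>s2

This is the complement of 'contains `ab`'. Use the same substring-matching states — s0 through s2 holding how much of `ab` has just been matched — but flip the accepting set: everything except the trap s2 accepts.
With 3 states:
        a   b  
>* s0   s1  s0 
 * s1   s1  s2 
   s2   s2  s2 
(> = start, * = accepting)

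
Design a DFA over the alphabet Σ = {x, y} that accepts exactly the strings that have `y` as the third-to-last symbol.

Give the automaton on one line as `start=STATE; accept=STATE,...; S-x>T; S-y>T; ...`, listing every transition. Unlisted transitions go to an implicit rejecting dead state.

A DFA must remember the last 3 symbols (since which symbol is third-to-last isn't known until the input ends). Use one state per possible window of the last ≤3 symbols; accept from those whose window starts with `y`.
With 15 states:
          x    y  
>  q0     q1   q2 
   q1     q3   q4 
   q2     q5   q6 
   q3     q7   q8 
   q4     q9  q10 
   q5    q11  q12 
   q6    q13  q14 
   q7     q7   q8 
   q8     q9  q10 
   q9    q11  q12 
   q10   q13  q14 
 * q11    q7   q8 
 * q12    q9  q10 
 * q13   q11  q12 
 * q14   q13  q14 
(> = start, * = accepting)

start=q0; accept=q11,q12,q13,q14; q0-x>q1; q0-y>q2; q1-x>q3; q1-y>q4; q2-x>q5; q2-y>q6; q3-x>q7; q3-y>q8; q4-x>q9; q4-y>q10; q5-x>q11; q5-y>q12; q6-x>q13; q6-y>q14; q7-x>q7; q7-y>q8; q8-x>q9; q8-y>q10; q9-x>q11; q9-y>q12; q10-x>q13; q10-y>q14; q11-x>q7; q11-y>q8; q12-x>q9; q12-y>q10; q13-x>q11; q13-y>q12; q14-x>q13; q14-y>q14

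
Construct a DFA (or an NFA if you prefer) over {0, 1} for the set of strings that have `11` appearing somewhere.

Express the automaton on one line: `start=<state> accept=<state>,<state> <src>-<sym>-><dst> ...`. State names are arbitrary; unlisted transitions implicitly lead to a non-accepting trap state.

Track how much of `11` has been matched so far: state A is no progress, C is the absorbing accept state reached once `11` has occurred. Intermediate states record partial matches; on a mismatch, fall back to the longest reusable overlap.
A 3-state machine:
       0  1 
>  A   A  B 
   B   A  C 
 * C   C  C 
(> = start, * = accepting)

start=A accept=C A-0->A A-1->B B-0->A B-1->C C-0->C C-1->C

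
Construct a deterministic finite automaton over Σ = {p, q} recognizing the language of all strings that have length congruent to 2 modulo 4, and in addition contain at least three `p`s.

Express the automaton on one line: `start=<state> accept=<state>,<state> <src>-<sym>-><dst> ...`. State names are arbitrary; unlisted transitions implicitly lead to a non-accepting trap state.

Handle the two conditions separately and then intersect. One (4 states) tracks the input length modulo 4; the other (5 states) tracks the count of `p`s, saturating at 4. Each combined state is a pair, one component from each; accept when both components accept. Minimizing collapses redundant product states.
A 16-state machine:
          p    q  
>  S0     S1   S2 
   S1     S3   S4 
   S2     S4   S5 
   S3     S6   S7 
   S4     S7   S8 
   S5     S8   S9 
   S6    S10  S10 
   S7    S10  S11 
   S8    S11  S12 
   S9    S12   S0 
   S10   S13  S13 
   S11   S13  S14 
   S12   S14   S1 
   S13   S15  S15 
   S14   S15   S3 
 * S15    S6   S6 
(> = start, * = accepting)

start=S0 accept=S15 S0-p->S1 S0-q->S2 S1-p->S3 S1-q->S4 S2-p->S4 S2-q->S5 S3-p->S6 S3-q->S7 S4-p->S7 S4-q->S8 S5-p->S8 S5-q->S9 S6-p->S10 S6-q->S10 S7-p->S10 S7-q->S11 S8-p->S11 S8-q->S12 S9-p->S12 S9-q->S0 S10-p->S13 S10-q->S13 S11-p->S13 S11-q->S14 S12-p->S14 S12-q->S1 S13-p->S15 S13-q->S15 S14-p->S15 S14-q->S3 S15-p->S6 S15-q->S6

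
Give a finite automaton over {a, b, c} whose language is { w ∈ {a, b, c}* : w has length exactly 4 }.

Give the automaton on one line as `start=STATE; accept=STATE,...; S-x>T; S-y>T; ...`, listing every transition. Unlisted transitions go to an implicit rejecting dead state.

start=S0; accept=S4; S0-a>S1; S0-b>S1; S0-c>S1; S1-a>S2; S1-b>S2; S1-c>S2; S2-a>S3; S2-b>S3; S2-c>S3; S3-a>S4; S3-b>S4; S3-c>S4; S4-a>S5; S4-b>S5; S4-c>S5; S5-a>S5; S5-b>S5; S5-c>S5

Count input length up to 5: every symbol moves from S0 toward S5, which means 'more than 4' and absorbs. Accept from {S4}.
With 6 states:
        a   b   c  
>  S0   S1  S1  S1 
   S1   S2  S2  S2 
   S2   S3  S3  S3 
   S3   S4  S4  S4 
 * S4   S5  S5  S5 
   S5   S5  S5  S5 
(> = start, * = accepting)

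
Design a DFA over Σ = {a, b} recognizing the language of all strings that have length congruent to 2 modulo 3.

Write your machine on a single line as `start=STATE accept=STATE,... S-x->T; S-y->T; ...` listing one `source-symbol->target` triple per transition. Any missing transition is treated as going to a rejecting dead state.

Count input length modulo 3: every symbol advances one step around the cycle q0 → q1 → q2 → q0. Accept at q2.
        a   b  
>  q0   q1  q1 
   q1   q2  q2 
 * q2   q0  q0 
(> = start, * = accepting)

start=q0; accept=q2; q0-a->q1; q0-b->q1; q1-a->q2; q1-b->q2; q2-a->q0; q2-b->q0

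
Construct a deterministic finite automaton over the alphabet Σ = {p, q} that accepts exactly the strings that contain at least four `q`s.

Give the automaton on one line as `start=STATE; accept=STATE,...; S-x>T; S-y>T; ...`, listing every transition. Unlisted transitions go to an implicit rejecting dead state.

Count `q`s, saturating at 5: states A through E mean 0 through 4 `q`s seen; F means more than 4. Each `q` increments (capped at F); other symbols loop. Accept from {E, F}.
6 states suffice.
       p  q 
>  A   A  B 
   B   B  C 
   C   C  D 
   D   D  E 
 * E   E  F 
 * F   F  F 
(> = start, * = accepting)

start=A; accept=E,F; A-p>A; A-q>B; B-p>B; B-q>C; C-p>C; C-q>D; D-p>D; D-q>E; E-p>E; E-q>F; F-p>F; F-q>F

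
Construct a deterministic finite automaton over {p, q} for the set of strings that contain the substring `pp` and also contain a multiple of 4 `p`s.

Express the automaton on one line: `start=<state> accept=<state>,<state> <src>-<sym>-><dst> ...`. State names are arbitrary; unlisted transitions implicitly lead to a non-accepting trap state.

start=s0 accept=s6 s0-p->s1 s0-q->s0 s1-p->s2 s1-q->s3 s2-p->s4 s2-q->s2 s3-p->s5 s3-q->s3 s4-p->s6 s4-q->s4 s5-p->s4 s5-q->s7 s6-p->s8 s6-q->s6 s7-p->s9 s7-q->s7 s8-p->s2 s8-q->s8 s9-p->s6 s9-q->s10 s10-p->s11 s10-q->s10 s11-p->s8 s11-q->s0

Run two small machines in parallel and take their product. One (3 states) tracks whether and how much of `pp` has been seen; the other (4 states) tracks the count of `p`s modulo 4. Each combined state is a pair, one component from each; accept when both components accept.
          p    q  
>  s0     s1   s0 
   s1     s2   s3 
   s2     s4   s2 
   s3     s5   s3 
   s4     s6   s4 
   s5     s4   s7 
 * s6     s8   s6 
   s7     s9   s7 
   s8     s2   s8 
   s9     s6  s10 
   s10   s11  s10 
   s11    s8   s0 
(> = start, * = accepting)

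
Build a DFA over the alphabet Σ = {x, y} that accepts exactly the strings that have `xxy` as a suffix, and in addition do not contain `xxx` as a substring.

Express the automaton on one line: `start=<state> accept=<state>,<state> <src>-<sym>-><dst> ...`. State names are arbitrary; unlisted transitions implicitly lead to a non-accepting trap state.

Build one automaton per condition and run them in lockstep. One (4 states) tracks how much of the suffix `xxy` has currently been matched; the other (4 states) tracks partial matches of the forbidden pattern `xxx`. Each combined state is a pair, one component from each; accept when both components accept. After merging equivalent states the machine shrinks.
        x   y  
>  s0   s1  s0 
   s1   s2  s0 
   s2   s3  s4 
   s3   s3  s3 
 * s4   s1  s0 
(> = start, * = accepting)

start=s0 accept=s4 s0-x->s1 s0-y->s0 s1-x->s2 s1-y->s0 s2-x->s3 s2-y->s4 s3-x->s3 s3-y->s3 s4-x->s1 s4-y->s0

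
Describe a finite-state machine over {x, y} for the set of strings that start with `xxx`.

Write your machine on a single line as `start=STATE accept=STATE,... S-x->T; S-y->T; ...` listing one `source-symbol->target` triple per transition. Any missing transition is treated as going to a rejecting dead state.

start=q0; accept=q3; q0-x->q1; q0-y->q4; q1-x->q2; q1-y->q4; q2-x->q3; q2-y->q4; q3-x->q3; q3-y->q3; q4-x->q4; q4-y->q4

Check the first 3 symbols one by one: q0 through q2 record how many have matched `xxx` so far; any wrong symbol goes to the dead state q4. After all 3 match we enter the accepting sink q3.
        x   y  
>  q0   q1  q4 
   q1   q2  q4 
   q2   q3  q4 
 * q3   q3  q3 
   q4   q4  q4 
(> = start, * = accepting)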